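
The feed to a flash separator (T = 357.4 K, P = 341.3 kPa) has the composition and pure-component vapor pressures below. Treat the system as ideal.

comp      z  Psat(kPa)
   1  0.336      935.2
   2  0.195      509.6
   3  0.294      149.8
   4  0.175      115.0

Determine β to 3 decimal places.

β = 0.481

Raoult's law: Kᵢ = Pᵢˢᵃᵗ/P = Pᵢˢᵃᵗ/341.3.
  K_1 = 935.2/341.3 = 2.74011, K_2 = 509.6/341.3 = 1.49311, K_3 = 149.8/341.3 = 0.43891, K_4 = 115.0/341.3 = 0.33695
Newton–Raphson from β = 0.58:
  β = 0.580: g = -0.0673, g' = -0.687 → β = 0.482
  β = 0.482: g = -0.0010, g' = -0.672 → β = 0.481
Converged at β = 0.481.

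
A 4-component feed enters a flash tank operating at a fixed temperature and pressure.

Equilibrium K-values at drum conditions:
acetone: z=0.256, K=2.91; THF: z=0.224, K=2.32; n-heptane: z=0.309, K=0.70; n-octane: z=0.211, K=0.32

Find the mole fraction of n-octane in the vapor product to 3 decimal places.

Material balance + equilibrium reduce to Σ zᵢ(Kᵢ−1)/(1+V/F(Kᵢ−1)) = 0.
Feasibility: ΣzᵢKᵢ = 1.548, Σzᵢ/Kᵢ = 1.285 — both > 1, two phases present.
Iterate (Newton) starting at V/F = 0.58:
  V/F = 0.580: g = 0.0503, g' = -0.642 → V/F = 0.658
Converged at V/F = 0.658.
Compositions from xᵢ = zᵢ/(1+V/F(Kᵢ−1)), yᵢ = Kᵢxᵢ:
  acetone: x = 0.113, y = 0.330
  THF: x = 0.120, y = 0.278
  n-heptane: x = 0.385, y = 0.269
  n-octane: x = 0.382, y = 0.122

y_n-octane = 0.122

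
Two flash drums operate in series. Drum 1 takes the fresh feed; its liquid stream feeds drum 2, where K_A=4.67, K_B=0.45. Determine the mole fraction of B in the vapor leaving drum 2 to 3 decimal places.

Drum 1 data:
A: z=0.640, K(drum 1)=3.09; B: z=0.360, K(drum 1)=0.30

y_B (drum 2) = 0.391

Drum 1:
Rachford–Rice: g(ψ₁) = Σ zᵢ(Kᵢ−1)/(1+ψ₁(Kᵢ−1)) = 0.
g(0) = ΣzᵢKᵢ − 1 = 1.086 and g(1) = 1 − Σzᵢ/Kᵢ = -0.407, so a root lies in (0, 1).
Newton–Raphson from ψ₁ = 0.6:
  ψ₁ = 0.600: g = 0.1590, g' = -1.075 → ψ₁ = 0.748
  ψ₁ = 0.748: g = -0.0070, g' = -1.203 → ψ₁ = 0.742
Converged at ψ₁ = 0.742.
Drum-1 compositions:
  A: x = 0.251, y = 0.775
  B: x = 0.749, y = 0.225
Drum-2 feed = drum-1 liquid: z₂ = (0.2509, 0.7491).
Drum 2:
Rachford–Rice: g(ψ₂) = Σ zᵢ(Kᵢ−1)/(1+ψ₂(Kᵢ−1)) = 0.
g(0) = ΣzᵢKᵢ − 1 = 0.509 and g(1) = 1 − Σzᵢ/Kᵢ = -0.718, so a root lies in (0, 1).
Binary case is linear: z₁(K₁−1)(1+ψ₂(K₂−1)) + z₂(K₂−1)(1+ψ₂(K₁−1)) = 0
⇒ ψ₂ = [z₁(K₁−1)+z₂(K₂−1)] / [−(K₁−1)(K₂−1)] = 0.5088/2.0185 = 0.252
  A: x = 0.130, y = 0.609
  B: x = 0.870, y = 0.391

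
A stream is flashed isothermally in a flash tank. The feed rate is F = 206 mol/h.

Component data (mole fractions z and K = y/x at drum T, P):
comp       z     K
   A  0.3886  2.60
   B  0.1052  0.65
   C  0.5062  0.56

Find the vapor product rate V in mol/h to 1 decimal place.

V = 109.5 mol/h

Rachford–Rice: g(ψ) = Σ zᵢ(Kᵢ−1)/(1+ψ(Kᵢ−1)) = 0.
Check two-phase: ΣzᵢKᵢ = 1.3622 > 1 and Σzᵢ/Kᵢ = 1.2152 > 1, so g(0) = 0.3622 > 0 and g(1) = -0.2152 < 0.
Newton–Raphson from ψ = 0.5:
  ψ = 0.5000: g = 0.01524, g' = -0.4871 → ψ = 0.5313
  ψ = 0.5313: g = 0.00016, g' = -0.4770 → ψ = 0.5316
Converged at ψ = 0.5316.
Then V = ψ·F = 0.5316·206 = 109.5 mol/h and L = F − V = 96.5 mol/h.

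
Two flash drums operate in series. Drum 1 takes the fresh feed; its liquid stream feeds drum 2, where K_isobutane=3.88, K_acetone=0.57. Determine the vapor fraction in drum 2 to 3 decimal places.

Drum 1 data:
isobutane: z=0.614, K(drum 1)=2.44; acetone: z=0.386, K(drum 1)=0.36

Drum 1:
Rachford–Rice: g(ψ₁) = Σ zᵢ(Kᵢ−1)/(1+ψ₁(Kᵢ−1)) = 0.
g(0) = ΣzᵢKᵢ − 1 = 0.637 and g(1) = 1 − Σzᵢ/Kᵢ = -0.324, so a root lies in (0, 1).
Newton–Raphson from ψ₁ = 0.41:
  ψ₁ = 0.410: g = 0.2210, g' = -0.794 → ψ₁ = 0.688
  ψ₁ = 0.688: g = 0.0024, g' = -0.826 → ψ₁ = 0.691
Converged at ψ₁ = 0.691.
Drum-1 compositions:
  isobutane: x = 0.308, y = 0.751
  acetone: x = 0.692, y = 0.249
Drum-2 feed = drum-1 liquid: z₂ = (0.3077, 0.6923).
Drum 2:
Let ψ₂ = V/F and solve Σ zᵢ(Kᵢ−1)/(1+ψ₂(Kᵢ−1)) = 0.
Feasibility: ΣzᵢKᵢ = 1.588, Σzᵢ/Kᵢ = 1.294 — both > 1, two phases present.
Binary case is linear: z₁(K₁−1)(1+ψ₂(K₂−1)) + z₂(K₂−1)(1+ψ₂(K₁−1)) = 0
⇒ ψ₂ = [z₁(K₁−1)+z₂(K₂−1)] / [−(K₁−1)(K₂−1)] = 0.5885/1.2384 = 0.475
  isobutane: x = 0.130, y = 0.504
  acetone: x = 0.870, y = 0.496

V/F (drum 2) = 0.475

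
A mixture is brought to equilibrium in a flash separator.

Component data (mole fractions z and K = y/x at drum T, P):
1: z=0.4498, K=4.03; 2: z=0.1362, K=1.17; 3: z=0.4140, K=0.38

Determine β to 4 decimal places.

Material balance + equilibrium reduce to Σ zᵢ(Kᵢ−1)/(1+β(Kᵢ−1)) = 0.
Feasibility: ΣzᵢKᵢ = 2.1294, Σzᵢ/Kᵢ = 1.3175 — both > 1, two phases present.
Newton–Raphson from β = 0.67:
  β = 0.6700: g = 0.03150, g' = -0.9186 → β = 0.7043
  β = 0.7043: g = -0.00009, g' = -0.9251 → β = 0.7042
Converged at β = 0.7042.

β = 0.7042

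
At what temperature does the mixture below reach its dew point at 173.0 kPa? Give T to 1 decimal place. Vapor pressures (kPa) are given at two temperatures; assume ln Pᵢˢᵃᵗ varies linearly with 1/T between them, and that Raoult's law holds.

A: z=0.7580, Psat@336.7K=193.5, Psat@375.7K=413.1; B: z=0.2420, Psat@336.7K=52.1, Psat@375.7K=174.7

T = 351.1 K

Dew-point temperature: Σzᵢ·P/Pᵢˢᵃᵗ(T) = 1. Interpolate ln Pᵢˢᵃᵗ = aᵢ + bᵢ/T.
  T = 336.7 K: ΣzᵢP/Pᵢˢᵃᵗ = 1.4813
  T = 375.7 K: ΣzᵢP/Pᵢˢᵃᵗ = 0.5571
  T = 356.2 K: ΣzᵢP/Pᵢˢᵃᵗ = 0.8788
  T = 346.4 K: ΣzᵢP/Pᵢˢᵃᵗ = 1.1321
  T = 351.3 K: ΣzᵢP/Pᵢˢᵃᵗ = 0.9953
  T = 348.9 K: ΣzᵢP/Pᵢˢᵃᵗ = 1.0595
Interpolating between 348.9 K and 351.3 K gives T ≈ 351.1 K.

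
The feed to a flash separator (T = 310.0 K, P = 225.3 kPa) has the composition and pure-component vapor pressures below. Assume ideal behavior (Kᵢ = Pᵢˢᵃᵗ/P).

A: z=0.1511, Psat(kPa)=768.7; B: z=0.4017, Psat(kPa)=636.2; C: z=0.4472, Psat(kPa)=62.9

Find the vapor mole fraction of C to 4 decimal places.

y_C = 0.2043

Raoult's law: Kᵢ = Pᵢˢᵃᵗ/P = Pᵢˢᵃᵗ/225.3.
  K_A = 768.7/225.3 = 3.411895, K_B = 636.2/225.3 = 2.823791, K_C = 62.9/225.3 = 0.279183
Let ψ = V/F and solve Σ zᵢ(Kᵢ−1)/(1+ψ(Kᵢ−1)) = 0.
Feasibility: ΣzᵢKᵢ = 1.7747, Σzᵢ/Kᵢ = 1.7884 — both > 1, two phases present.
Newton iteration, ψ⁰ = 0.5:
  ψ = 0.5000: g = 0.04440, g' = -1.1142 → ψ = 0.5399
  ψ = 0.5399: g = -0.00023, g' = -1.1278 → ψ = 0.5396
Converged at ψ = 0.5396.
Compositions from xᵢ = zᵢ/(1+ψ(Kᵢ−1)), yᵢ = Kᵢxᵢ:
  A: x = 0.0657, y = 0.2240
  B: x = 0.2024, y = 0.5717
  C: x = 0.7319, y = 0.2043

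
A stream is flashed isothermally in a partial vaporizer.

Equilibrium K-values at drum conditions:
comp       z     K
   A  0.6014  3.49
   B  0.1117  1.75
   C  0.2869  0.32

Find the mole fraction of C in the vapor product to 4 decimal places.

y_C = 0.2397

Let ψ = V/F and solve Σ zᵢ(Kᵢ−1)/(1+ψ(Kᵢ−1)) = 0.
g(0) = ΣzᵢKᵢ − 1 = 1.3862 and g(1) = 1 − Σzᵢ/Kᵢ = -0.1327, so a root lies in (0, 1).
Newton–Raphson from ψ = 0.68:
  ψ = 0.6800: g = 0.24861, g' = -1.0006 → ψ = 0.9284
  ψ = 0.9284: g = -0.02765, g' = -1.3379 → ψ = 0.9078
  ψ = 0.9078: g = -0.00063, g' = -1.2788 → ψ = 0.9073
Converged at ψ = 0.9073.
Compositions from xᵢ = zᵢ/(1+ψ(Kᵢ−1)), yᵢ = Kᵢxᵢ:
  A: x = 0.1845, y = 0.6440
  B: x = 0.0665, y = 0.1163
  C: x = 0.7490, y = 0.2397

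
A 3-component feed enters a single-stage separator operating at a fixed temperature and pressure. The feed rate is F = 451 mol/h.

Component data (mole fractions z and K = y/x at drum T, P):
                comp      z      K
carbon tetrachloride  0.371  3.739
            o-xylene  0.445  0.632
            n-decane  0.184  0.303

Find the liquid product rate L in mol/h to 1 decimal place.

Material balance + equilibrium reduce to Σ zᵢ(Kᵢ−1)/(1+ψ(Kᵢ−1)) = 0.
Check two-phase: ΣzᵢKᵢ = 1.724 > 1 and Σzᵢ/Kᵢ = 1.411 > 1, so g(0) = 0.724 > 0 and g(1) = -0.411 < 0.
Newton iteration, ψ⁰ = 0.32:
  ψ = 0.320: g = 0.1908, g' = -1.016 → ψ = 0.508
  ψ = 0.508: g = 0.0251, g' = -0.792 → ψ = 0.540
Converged at ψ = 0.540.
Then V = ψ·F = 0.5398·451 = 243.5 mol/h and L = F − V = 207.5 mol/h.

L = 207.5 mol/h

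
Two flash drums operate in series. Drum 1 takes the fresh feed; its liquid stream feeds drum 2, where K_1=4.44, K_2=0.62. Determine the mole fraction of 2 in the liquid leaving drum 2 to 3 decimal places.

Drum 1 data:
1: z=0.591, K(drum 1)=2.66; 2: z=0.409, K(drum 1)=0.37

x_2 (drum 2) = 0.901

Drum 1:
Rachford–Rice: g(ψ₁) = Σ zᵢ(Kᵢ−1)/(1+ψ₁(Kᵢ−1)) = 0.
Check two-phase: ΣzᵢKᵢ = 1.723 > 1 and Σzᵢ/Kᵢ = 1.328 > 1, so g(0) = 0.723 > 0 and g(1) = -0.328 < 0.
Newton–Raphson from ψ₁ = 0.44:
  ψ₁ = 0.440: g = 0.2105, g' = -0.855 → ψ₁ = 0.686
  ψ₁ = 0.686: g = 0.0047, g' = -0.860 → ψ₁ = 0.692
Converged at ψ₁ = 0.692.
Drum-1 compositions:
  1: x = 0.275, y = 0.732
  2: x = 0.725, y = 0.268
Drum-2 feed = drum-1 liquid: z₂ = (0.2751, 0.7249).
Drum 2:
Rachford–Rice: g(ψ₂) = Σ zᵢ(Kᵢ−1)/(1+ψ₂(Kᵢ−1)) = 0.
Feasibility: ΣzᵢKᵢ = 1.671, Σzᵢ/Kᵢ = 1.231 — both > 1, two phases present.
Binary case is linear: z₁(K₁−1)(1+ψ₂(K₂−1)) + z₂(K₂−1)(1+ψ₂(K₁−1)) = 0
⇒ ψ₂ = [z₁(K₁−1)+z₂(K₂−1)] / [−(K₁−1)(K₂−1)] = 0.6709/1.3072 = 0.513
  1: x = 0.099, y = 0.442
  2: x = 0.901, y = 0.558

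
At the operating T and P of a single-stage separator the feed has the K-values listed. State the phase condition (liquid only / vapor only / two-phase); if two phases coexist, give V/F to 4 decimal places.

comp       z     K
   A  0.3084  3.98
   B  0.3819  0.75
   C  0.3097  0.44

ΣzᵢKᵢ = 1.6501; Σzᵢ/Kᵢ = 1.2906.
Both exceed 1, so a two-phase solution exists.
Material balance + equilibrium reduce to Σ zᵢ(Kᵢ−1)/(1+ψ(Kᵢ−1)) = 0.
Iterate (Newton) starting at ψ = 0.5:
  ψ = 0.5000: g = 0.01910, g' = -0.6602 → ψ = 0.5289
  ψ = 0.5289: g = 0.00030, g' = -0.6404 → ψ = 0.5294
Converged at ψ = 0.5294.

two-phase, V/F = 0.5294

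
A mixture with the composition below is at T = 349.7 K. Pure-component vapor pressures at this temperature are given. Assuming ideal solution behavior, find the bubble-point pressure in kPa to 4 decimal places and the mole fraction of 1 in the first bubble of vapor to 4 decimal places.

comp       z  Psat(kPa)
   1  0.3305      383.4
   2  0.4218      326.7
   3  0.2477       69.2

At the bubble point ψ → 0, so ΣzᵢKᵢ = 1 with Kᵢ = Pᵢˢᵃᵗ/P ⇒ P = ΣzᵢPᵢˢᵃᵗ.
P = 0.3305·383.4 + 0.4218·326.7 + 0.2477·69.2 = 281.6566 kPa
yᵢ = zᵢPᵢˢᵃᵗ/P ⇒ y_1 = 0.3305·383.4/281.6566 = 0.4499

Pbub = 281.6566 kPa, y_1 = 0.4499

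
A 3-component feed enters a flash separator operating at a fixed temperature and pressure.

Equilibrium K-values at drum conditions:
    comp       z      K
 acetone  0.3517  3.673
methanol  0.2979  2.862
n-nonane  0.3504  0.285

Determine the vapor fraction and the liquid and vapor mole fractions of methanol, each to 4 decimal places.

Newton–Raphson from ψ = 0.31:
  ψ = 0.3100: g = 0.54390, g' = -1.4624 → ψ = 0.6819
  ψ = 0.6819: g = 0.08848, g' = -1.1981 → ψ = 0.7558
  ψ = 0.7558: g = -0.00342, g' = -1.3017 → ψ = 0.7532
Converged at ψ = 0.7532.
Compositions from xᵢ = zᵢ/(1+ψ(Kᵢ−1)), yᵢ = Kᵢxᵢ:
  acetone: x = 0.1167, y = 0.4287
  methanol: x = 0.1240, y = 0.3549
  n-nonane: x = 0.7593, y = 0.2164

ψ = 0.7532, x_methanol = 0.1240, y_methanol = 0.3549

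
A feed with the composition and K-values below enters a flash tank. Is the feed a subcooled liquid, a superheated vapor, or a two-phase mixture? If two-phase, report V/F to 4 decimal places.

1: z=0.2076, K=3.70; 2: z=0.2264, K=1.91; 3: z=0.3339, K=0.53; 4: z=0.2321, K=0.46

ΣzᵢKᵢ = 1.4843; Σzᵢ/Kᵢ = 1.3092.
Both exceed 1, so a two-phase solution exists.
Rachford–Rice: g(ψ) = Σ zᵢ(Kᵢ−1)/(1+ψ(Kᵢ−1)) = 0.
Newton iteration, ψ⁰ = 0.67:
  ψ = 0.6700: g = -0.09792, g' = -0.5875 → ψ = 0.5033
  ψ = 0.5033: g = 0.00124, g' = -0.6143 → ψ = 0.5053
Converged at ψ = 0.5053.

two-phase, V/F = 0.5053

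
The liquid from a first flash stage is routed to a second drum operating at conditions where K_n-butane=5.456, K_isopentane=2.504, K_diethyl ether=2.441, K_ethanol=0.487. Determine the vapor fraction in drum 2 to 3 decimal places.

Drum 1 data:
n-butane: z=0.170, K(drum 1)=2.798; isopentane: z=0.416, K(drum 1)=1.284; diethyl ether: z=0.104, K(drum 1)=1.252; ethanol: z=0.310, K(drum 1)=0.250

V/F (drum 2) = 0.885

Drum 1:
Let ψ₁ = V/F and solve Σ zᵢ(Kᵢ−1)/(1+ψ₁(Kᵢ−1)) = 0.
Feasibility: ΣzᵢKᵢ = 1.218, Σzᵢ/Kᵢ = 1.708 — both > 1, two phases present.
Newton–Raphson from ψ₁ = 0.5:
  ψ₁ = 0.500: g = -0.0843, g' = -0.630 → ψ₁ = 0.366
  ψ₁ = 0.366: g = -0.0052, g' = -0.564 → ψ₁ = 0.357
Converged at ψ₁ = 0.357.
Drum-1 compositions:
  n-butane: x = 0.104, y = 0.290
  isopentane: x = 0.378, y = 0.485
  diethyl ether: x = 0.095, y = 0.119
  ethanol: x = 0.423, y = 0.106
Drum-2 feed = drum-1 liquid: z₂ = (0.1035, 0.3777, 0.0954, 0.4233).
Drum 2:
Newton iteration, ψ₂⁰ = 0.43:
  ψ₂ = 0.430: g = 0.3095, g' = -0.816 → ψ₂ = 0.809
  ψ₂ = 0.809: g = 0.0485, g' = -0.639 → ψ₂ = 0.885
Converged at ψ₂ = 0.885.
  n-butane: x = 0.021, y = 0.114
  isopentane: x = 0.162, y = 0.406
  diethyl ether: x = 0.042, y = 0.102
  ethanol: x = 0.775, y = 0.377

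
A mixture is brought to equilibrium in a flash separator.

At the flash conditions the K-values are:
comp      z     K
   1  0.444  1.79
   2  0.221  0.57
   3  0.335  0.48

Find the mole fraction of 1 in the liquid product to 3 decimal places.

x_1 = 0.380

Material balance + equilibrium reduce to Σ zᵢ(Kᵢ−1)/(1+β(Kᵢ−1)) = 0.
g(0) = ΣzᵢKᵢ − 1 = 0.082 and g(1) = 1 − Σzᵢ/Kᵢ = -0.334, so a root lies in (0, 1).
Newton iteration, β⁰ = 0.5:
  β = 0.500: g = -0.1050, g' = -0.374 → β = 0.219
  β = 0.219: g = -0.0026, g' = -0.367 → β = 0.212
Converged at β = 0.212.
Compositions from xᵢ = zᵢ/(1+β(Kᵢ−1)), yᵢ = Kᵢxᵢ:
  1: x = 0.380, y = 0.681
  2: x = 0.243, y = 0.139
  3: x = 0.377, y = 0.181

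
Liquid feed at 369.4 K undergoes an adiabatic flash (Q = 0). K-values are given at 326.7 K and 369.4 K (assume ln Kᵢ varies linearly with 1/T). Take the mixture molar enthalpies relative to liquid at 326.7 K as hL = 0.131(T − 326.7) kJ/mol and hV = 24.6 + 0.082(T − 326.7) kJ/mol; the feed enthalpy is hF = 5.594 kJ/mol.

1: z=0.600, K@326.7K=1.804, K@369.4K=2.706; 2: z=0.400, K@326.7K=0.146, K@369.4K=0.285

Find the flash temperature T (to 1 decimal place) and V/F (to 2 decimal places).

T = 327.9 K, V/F = 0.22

Adiabatic flash: solve Rachford–Rice at each trial T, then check hF = ψ·hV(T) + (1−ψ)·hL(T).
  T = 326.7 K: K = (1.804, 0.146), RR gives ψ = 0.205, H_out = 5.045 kJ/mol
  T = 369.4 K: K = (2.706, 0.285), RR gives ψ = 0.605, H_out = 19.204 kJ/mol
  T = 348.0 K: K = (2.236, 0.208), RR gives ψ = 0.434, H_out = 13.014 kJ/mol
  T = 337.4 K: K = (2.016, 0.175), RR gives ψ = 0.334, H_out = 9.444 kJ/mol
  T = 332.0 K: K = (1.908, 0.160), RR gives ψ = 0.274, H_out = 7.359 kJ/mol
  T = 329.4 K: K = (1.857, 0.153), RR gives ψ = 0.242, H_out = 6.263 kJ/mol
  T = 328.0 K: K = (1.829, 0.149), RR gives ψ = 0.223, H_out = 5.642 kJ/mol
Linear interpolation between T = 326.7 (H_out = 5.045) and T = 328.0 (H_out = 5.642) on hF = 5.594 gives T ≈ 327.9 K, at which ψ = 0.22.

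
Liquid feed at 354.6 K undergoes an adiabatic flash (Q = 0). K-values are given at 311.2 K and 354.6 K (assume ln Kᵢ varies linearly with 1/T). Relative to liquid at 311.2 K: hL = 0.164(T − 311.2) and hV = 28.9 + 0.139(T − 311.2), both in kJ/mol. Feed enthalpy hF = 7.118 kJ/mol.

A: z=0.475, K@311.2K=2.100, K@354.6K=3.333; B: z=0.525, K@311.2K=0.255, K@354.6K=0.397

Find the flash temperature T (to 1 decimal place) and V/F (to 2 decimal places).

T = 315.9 K, V/F = 0.22

Adiabatic flash: solve Rachford–Rice at each trial T, then check hF = ψ·hV(T) + (1−ψ)·hL(T).
  T = 311.2 K: K = (2.100, 0.255), RR gives ψ = 0.160, H_out = 4.633 kJ/mol
  T = 354.6 K: K = (3.333, 0.397), RR gives ψ = 0.563, H_out = 22.769 kJ/mol
  T = 332.9 K: K = (2.686, 0.323), RR gives ψ = 0.390, H_out = 14.618 kJ/mol
  T = 322.0 K: K = (2.383, 0.288), RR gives ψ = 0.288, H_out = 10.003 kJ/mol
  T = 316.6 K: K = (2.240, 0.271), RR gives ψ = 0.228, H_out = 7.452 kJ/mol
  T = 313.9 K: K = (2.169, 0.263), RR gives ψ = 0.196, H_out = 6.081 kJ/mol
  T = 315.2 K: K = (2.203, 0.267), RR gives ψ = 0.212, H_out = 6.750 kJ/mol
Linear interpolation between T = 315.2 (H_out = 6.750) and T = 316.6 (H_out = 7.452) on hF = 7.118 gives T ≈ 315.9 K, at which ψ = 0.22.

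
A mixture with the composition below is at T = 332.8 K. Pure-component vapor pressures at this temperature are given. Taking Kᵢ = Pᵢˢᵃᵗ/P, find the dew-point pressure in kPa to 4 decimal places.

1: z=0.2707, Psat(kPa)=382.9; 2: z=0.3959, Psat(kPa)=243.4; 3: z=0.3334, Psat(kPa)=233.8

Pdew = 265.9915 kPa

At the dew point ψ → 1, so Σzᵢ/Kᵢ = 1 with Kᵢ = Pᵢˢᵃᵗ/P ⇒ 1/P = Σzᵢ/Pᵢˢᵃᵗ.
1/P = 0.2707/382.9 + 0.3959/243.4 + 0.3334/233.8 = 0.0037595 ⇒ P = 265.9915 kPa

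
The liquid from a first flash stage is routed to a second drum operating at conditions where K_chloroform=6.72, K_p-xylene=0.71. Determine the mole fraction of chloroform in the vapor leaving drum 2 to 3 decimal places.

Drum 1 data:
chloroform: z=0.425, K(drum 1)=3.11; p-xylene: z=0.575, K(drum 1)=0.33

y_chloroform (drum 2) = 0.324

Drum 1:
Rachford–Rice: g(ψ₁) = Σ zᵢ(Kᵢ−1)/(1+ψ₁(Kᵢ−1)) = 0.
Feasibility: ΣzᵢKᵢ = 1.512, Σzᵢ/Kᵢ = 1.879 — both > 1, two phases present.
Binary case is linear: z₁(K₁−1)(1+ψ₁(K₂−1)) + z₂(K₂−1)(1+ψ₁(K₁−1)) = 0
⇒ ψ₁ = [z₁(K₁−1)+z₂(K₂−1)] / [−(K₁−1)(K₂−1)] = 0.5115/1.4137 = 0.362
Drum-1 compositions:
  chloroform: x = 0.241, y = 0.750
  p-xylene: x = 0.759, y = 0.250
Drum-2 feed = drum-1 liquid: z₂ = (0.2410, 0.7590).
Drum 2:
Material balance + equilibrium reduce to Σ zᵢ(Kᵢ−1)/(1+ψ₂(Kᵢ−1)) = 0.
g(0) = ΣzᵢKᵢ − 1 = 1.158 and g(1) = 1 − Σzᵢ/Kᵢ = -0.105, so a root lies in (0, 1).
Binary case is linear: z₁(K₁−1)(1+ψ₂(K₂−1)) + z₂(K₂−1)(1+ψ₂(K₁−1)) = 0
⇒ ψ₂ = [z₁(K₁−1)+z₂(K₂−1)] / [−(K₁−1)(K₂−1)] = 1.1585/1.6588 = 0.698
  chloroform: x = 0.048, y = 0.324
  p-xylene: x = 0.952, y = 0.676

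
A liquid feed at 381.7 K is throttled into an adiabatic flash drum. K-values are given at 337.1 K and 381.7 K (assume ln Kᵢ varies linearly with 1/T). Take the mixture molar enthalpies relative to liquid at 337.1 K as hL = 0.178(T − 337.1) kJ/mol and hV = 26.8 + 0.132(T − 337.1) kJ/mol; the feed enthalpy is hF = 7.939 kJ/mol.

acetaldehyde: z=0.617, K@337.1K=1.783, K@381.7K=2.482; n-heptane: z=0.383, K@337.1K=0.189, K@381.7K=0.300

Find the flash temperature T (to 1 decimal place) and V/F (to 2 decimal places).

T = 338.5 K, V/F = 0.29

Adiabatic flash: solve Rachford–Rice at each trial T, then check hF = ψ·hV(T) + (1−ψ)·hL(T).
  T = 337.1 K: K = (1.783, 0.189), RR gives ψ = 0.272, H_out = 7.280 kJ/mol
  T = 381.7 K: K = (2.482, 0.300), RR gives ψ = 0.623, H_out = 23.357 kJ/mol
  T = 359.4 K: K = (2.125, 0.242), RR gives ψ = 0.473, H_out = 16.165 kJ/mol
  T = 348.2 K: K = (1.951, 0.214), RR gives ψ = 0.383, H_out = 12.040 kJ/mol
  T = 342.6 K: K = (1.866, 0.201), RR gives ψ = 0.330, H_out = 9.747 kJ/mol
  T = 339.9 K: K = (1.825, 0.195), RR gives ψ = 0.303, H_out = 8.566 kJ/mol
  T = 338.5 K: K = (1.804, 0.192), RR gives ψ = 0.287, H_out = 7.932 kJ/mol
Linear interpolation between T = 338.5 (H_out = 7.932) and T = 339.9 (H_out = 8.566) on hF = 7.939 gives T ≈ 338.5 K, at which ψ = 0.29.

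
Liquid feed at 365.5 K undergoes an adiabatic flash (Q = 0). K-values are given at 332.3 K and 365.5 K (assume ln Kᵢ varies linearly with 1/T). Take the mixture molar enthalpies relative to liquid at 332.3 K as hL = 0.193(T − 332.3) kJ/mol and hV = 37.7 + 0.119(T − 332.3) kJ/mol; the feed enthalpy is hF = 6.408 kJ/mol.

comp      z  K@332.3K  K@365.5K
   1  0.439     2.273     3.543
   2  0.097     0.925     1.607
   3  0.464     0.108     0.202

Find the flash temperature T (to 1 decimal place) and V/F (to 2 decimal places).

Adiabatic flash: solve Rachford–Rice at each trial T, then check hF = ψ·hV(T) + (1−ψ)·hL(T).
  T = 332.3 K: K = (2.273, 0.925, 0.108), RR gives ψ = 0.134, H_out = 5.051 kJ/mol
  T = 365.5 K: K = (3.543, 1.607, 0.202), RR gives ψ = 0.442, H_out = 21.985 kJ/mol
  T = 348.9 K: K = (2.868, 1.235, 0.150), RR gives ψ = 0.314, H_out = 14.658 kJ/mol
  T = 340.6 K: K = (2.560, 1.073, 0.128), RR gives ψ = 0.234, H_out = 10.288 kJ/mol
  T = 336.5 K: K = (2.416, 0.998, 0.118), RR gives ψ = 0.188, H_out = 7.837 kJ/mol
  T = 334.4 K: K = (2.344, 0.961, 0.113), RR gives ψ = 0.162, H_out = 6.484 kJ/mol
Linear interpolation between T = 332.3 (H_out = 5.051) and T = 334.4 (H_out = 6.484) on hF = 6.408 gives T ≈ 334.3 K, at which ψ = 0.16.

T = 334.3 K, V/F = 0.16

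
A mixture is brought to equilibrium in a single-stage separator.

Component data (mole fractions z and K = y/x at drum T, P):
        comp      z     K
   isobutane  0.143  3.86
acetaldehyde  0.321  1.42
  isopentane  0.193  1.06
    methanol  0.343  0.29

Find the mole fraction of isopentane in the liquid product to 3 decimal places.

x_isopentane = 0.189

Rachford–Rice: g(V/F) = Σ zᵢ(Kᵢ−1)/(1+V/F(Kᵢ−1)) = 0.
g(0) = ΣzᵢKᵢ − 1 = 0.312 and g(1) = 1 − Σzᵢ/Kᵢ = -0.628, so a root lies in (0, 1).
Newton–Raphson from V/F = 0.63:
  V/F = 0.630: g = -0.1769, g' = -0.751 → V/F = 0.394
  V/F = 0.394: g = -0.0191, g' = -0.634 → V/F = 0.364
Converged at V/F = 0.364.
Compositions from xᵢ = zᵢ/(1+V/F(Kᵢ−1)), yᵢ = Kᵢxᵢ:
  isobutane: x = 0.070, y = 0.270
  acetaldehyde: x = 0.278, y = 0.395
  isopentane: x = 0.189, y = 0.200
  methanol: x = 0.463, y = 0.134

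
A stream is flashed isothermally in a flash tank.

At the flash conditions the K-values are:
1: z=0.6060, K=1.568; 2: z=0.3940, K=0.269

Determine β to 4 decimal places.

β = 0.1353

Material balance + equilibrium reduce to Σ zᵢ(Kᵢ−1)/(1+β(Kᵢ−1)) = 0.
Check two-phase: ΣzᵢKᵢ = 1.0562 > 1 and Σzᵢ/Kᵢ = 1.8512 > 1, so g(0) = 0.0562 > 0 and g(1) = -0.8512 < 0.
Newton iteration, β⁰ = 0.36:
  β = 0.3600: g = -0.10510, g' = -0.5225 → β = 0.1589
  β = 0.1589: g = -0.01013, g' = -0.4340 → β = 0.1355
  β = 0.1355: g = -0.00007, g' = -0.4279 → β = 0.1353
Converged at β = 0.1353.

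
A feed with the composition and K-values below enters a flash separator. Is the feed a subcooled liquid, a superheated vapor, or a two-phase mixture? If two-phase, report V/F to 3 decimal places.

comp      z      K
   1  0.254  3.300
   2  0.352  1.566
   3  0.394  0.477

two-phase, V/F = 0.779

ΣzᵢKᵢ = 1.577; Σzᵢ/Kᵢ = 1.128.
Both exceed 1, so a two-phase solution exists.
Newton–Raphson from ψ = 0.66:
  ψ = 0.660: g = 0.0624, g' = -0.523 → ψ = 0.779
Converged at ψ = 0.779.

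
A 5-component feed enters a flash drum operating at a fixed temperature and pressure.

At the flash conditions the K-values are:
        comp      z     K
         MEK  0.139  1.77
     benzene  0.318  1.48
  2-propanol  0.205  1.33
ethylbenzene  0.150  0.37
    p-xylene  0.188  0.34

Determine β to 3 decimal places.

β = 0.331

Newton–Raphson from β = 0.5:
  β = 0.500: g = -0.0647, g' = -0.416 → β = 0.345
  β = 0.345: g = -0.0050, g' = -0.358 → β = 0.331
Converged at β = 0.331.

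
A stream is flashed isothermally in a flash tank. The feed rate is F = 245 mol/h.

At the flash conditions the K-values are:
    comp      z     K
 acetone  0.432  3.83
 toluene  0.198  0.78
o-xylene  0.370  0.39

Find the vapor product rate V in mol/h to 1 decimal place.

V = 161.0 mol/h

Newton iteration, β⁰ = 0.5:
  β = 0.500: g = 0.1325, g' = -0.890 → β = 0.649
  β = 0.649: g = 0.0067, g' = -0.820 → β = 0.657
Converged at β = 0.657.
Then V = β·F = 0.6570·245 = 161.0 mol/h and L = F − V = 84.0 mol/h.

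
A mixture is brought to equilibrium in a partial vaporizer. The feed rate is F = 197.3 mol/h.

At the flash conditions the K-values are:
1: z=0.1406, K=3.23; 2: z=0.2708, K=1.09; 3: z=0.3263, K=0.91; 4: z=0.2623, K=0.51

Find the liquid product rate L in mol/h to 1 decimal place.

Rachford–Rice: g(β) = Σ zᵢ(Kᵢ−1)/(1+β(Kᵢ−1)) = 0.
Check two-phase: ΣzᵢKᵢ = 1.1800 > 1 and Σzᵢ/Kᵢ = 1.1649 > 1, so g(0) = 0.1800 > 0 and g(1) = -0.1649 < 0.
Iterate (Newton) starting at β = 0.5:
  β = 0.5000: g = -0.02942, g' = -0.2717 → β = 0.3917
  β = 0.3917: g = 0.00139, g' = -0.3005 → β = 0.3964
Converged at β = 0.3964.
Then V = β·F = 0.3964·197.3 = 78.2 mol/h and L = F − V = 119.1 mol/h.

L = 119.1 mol/h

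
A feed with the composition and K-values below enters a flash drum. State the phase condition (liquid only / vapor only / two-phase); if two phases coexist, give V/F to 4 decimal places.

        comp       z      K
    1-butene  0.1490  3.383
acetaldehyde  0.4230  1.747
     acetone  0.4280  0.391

two-phase, V/F = 0.5274

ΣzᵢKᵢ = 1.4104; Σzᵢ/Kᵢ = 1.3808.
Both exceed 1, so a two-phase solution exists.
Iterate (Newton) starting at ψ = 0.5:
  ψ = 0.5000: g = 0.01731, g' = -0.6295 → ψ = 0.5275
  ψ = 0.5275: g = -0.00003, g' = -0.6321 → ψ = 0.5274
Converged at ψ = 0.5274.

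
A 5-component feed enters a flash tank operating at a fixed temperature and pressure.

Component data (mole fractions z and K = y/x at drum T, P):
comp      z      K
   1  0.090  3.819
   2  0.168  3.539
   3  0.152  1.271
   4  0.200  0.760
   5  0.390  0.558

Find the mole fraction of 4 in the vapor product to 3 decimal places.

y_4 = 0.179

Material balance + equilibrium reduce to Σ zᵢ(Kᵢ−1)/(1+ψ(Kᵢ−1)) = 0.
Check two-phase: ΣzᵢKᵢ = 1.501 > 1 and Σzᵢ/Kᵢ = 1.153 > 1, so g(0) = 0.501 > 0 and g(1) = -0.153 < 0.
Newton iteration, ψ⁰ = 0.5:
  ψ = 0.500: g = 0.0537, g' = -0.483 → ψ = 0.611
  ψ = 0.611: g = 0.0032, g' = -0.430 → ψ = 0.619
Converged at ψ = 0.619.
Compositions from xᵢ = zᵢ/(1+ψ(Kᵢ−1)), yᵢ = Kᵢxᵢ:
  1: x = 0.033, y = 0.125
  2: x = 0.065, y = 0.231
  3: x = 0.130, y = 0.165
  4: x = 0.235, y = 0.179
  5: x = 0.537, y = 0.300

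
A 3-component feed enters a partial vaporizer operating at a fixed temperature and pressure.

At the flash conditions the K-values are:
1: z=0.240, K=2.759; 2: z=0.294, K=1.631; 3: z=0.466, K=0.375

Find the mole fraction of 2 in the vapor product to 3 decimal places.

y_2 = 0.381

Rachford–Rice: g(ψ) = Σ zᵢ(Kᵢ−1)/(1+ψ(Kᵢ−1)) = 0.
Feasibility: ΣzᵢKᵢ = 1.316, Σzᵢ/Kᵢ = 1.510 — both > 1, two phases present.
Newton–Raphson from ψ = 0.5:
  ψ = 0.500: g = -0.0580, g' = -0.663 → ψ = 0.413
  ψ = 0.413: g = -0.0006, g' = -0.654 → ψ = 0.412
Converged at ψ = 0.412.
Compositions from xᵢ = zᵢ/(1+ψ(Kᵢ−1)), yᵢ = Kᵢxᵢ:
  1: x = 0.139, y = 0.384
  2: x = 0.233, y = 0.381
  3: x = 0.627, y = 0.235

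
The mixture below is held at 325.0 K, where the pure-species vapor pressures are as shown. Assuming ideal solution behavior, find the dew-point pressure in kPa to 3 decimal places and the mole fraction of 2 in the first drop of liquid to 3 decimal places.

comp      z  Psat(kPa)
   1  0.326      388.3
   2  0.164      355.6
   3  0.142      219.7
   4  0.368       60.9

At the dew point ψ → 1, so Σzᵢ/Kᵢ = 1 with Kᵢ = Pᵢˢᵃᵗ/P ⇒ 1/P = Σzᵢ/Pᵢˢᵃᵗ.
1/P = 0.326/388.3 + 0.164/355.6 + 0.142/219.7 + 0.368/60.9 = 0.007990 ⇒ P = 125.160 kPa
xᵢ = zᵢP/Pᵢˢᵃᵗ ⇒ x_2 = 0.164·125.160/355.6 = 0.058

Pdew = 125.160 kPa, x_2 = 0.058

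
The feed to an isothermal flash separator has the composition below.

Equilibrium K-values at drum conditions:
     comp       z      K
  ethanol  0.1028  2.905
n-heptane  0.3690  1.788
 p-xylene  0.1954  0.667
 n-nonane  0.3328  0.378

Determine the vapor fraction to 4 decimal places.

ψ = 0.3640

Newton iteration, ψ⁰ = 0.46:
  ψ = 0.4600: g = -0.04902, g' = -0.5123 → ψ = 0.3643
  ψ = 0.3643: g = -0.00018, g' = -0.5116 → ψ = 0.3640
Converged at ψ = 0.3640.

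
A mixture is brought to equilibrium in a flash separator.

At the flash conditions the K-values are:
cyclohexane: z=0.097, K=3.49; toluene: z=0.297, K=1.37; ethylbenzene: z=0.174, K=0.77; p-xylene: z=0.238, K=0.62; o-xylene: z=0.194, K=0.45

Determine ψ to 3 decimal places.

ψ = 0.209

Rachford–Rice: g(ψ) = Σ zᵢ(Kᵢ−1)/(1+ψ(Kᵢ−1)) = 0.
Feasibility: ΣzᵢKᵢ = 1.114, Σzᵢ/Kᵢ = 1.286 — both > 1, two phases present.
Iterate (Newton) starting at ψ = 0.5:
  ψ = 0.500: g = -0.1037, g' = -0.324 → ψ = 0.180
  ψ = 0.180: g = 0.0126, g' = -0.444 → ψ = 0.208
  ψ = 0.208: g = 0.0003, g' = -0.421 → ψ = 0.209
Converged at ψ = 0.209.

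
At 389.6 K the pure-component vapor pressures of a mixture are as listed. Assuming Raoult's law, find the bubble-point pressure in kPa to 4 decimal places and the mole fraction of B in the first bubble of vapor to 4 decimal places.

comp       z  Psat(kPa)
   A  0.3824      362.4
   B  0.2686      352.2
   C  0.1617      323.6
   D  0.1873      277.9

Pbub = 337.5595 kPa, y_B = 0.2802

At the bubble point ψ → 0, so ΣzᵢKᵢ = 1 with Kᵢ = Pᵢˢᵃᵗ/P ⇒ P = ΣzᵢPᵢˢᵃᵗ.
P = 0.3824·362.4 + 0.2686·352.2 + 0.1617·323.6 + 0.1873·277.9 = 337.5595 kPa
yᵢ = zᵢPᵢˢᵃᵗ/P ⇒ y_B = 0.2686·352.2/337.5595 = 0.2802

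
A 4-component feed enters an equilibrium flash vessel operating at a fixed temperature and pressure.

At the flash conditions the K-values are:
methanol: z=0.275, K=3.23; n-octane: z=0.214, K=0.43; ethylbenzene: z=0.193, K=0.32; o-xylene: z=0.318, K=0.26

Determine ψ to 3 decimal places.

Material balance + equilibrium reduce to Σ zᵢ(Kᵢ−1)/(1+ψ(Kᵢ−1)) = 0.
Feasibility: ΣzᵢKᵢ = 1.125, Σzᵢ/Kᵢ = 2.409 — both > 1, two phases present.
Newton iteration, ψ⁰ = 0.66:
  ψ = 0.660: g = -0.6455, g' = -1.362 → ψ = 0.186
  ψ = 0.186: g = -0.1260, g' = -1.121 → ψ = 0.074
  ψ = 0.074: g = 0.0125, g' = -1.379 → ψ = 0.083
Converged at ψ = 0.083.

ψ = 0.083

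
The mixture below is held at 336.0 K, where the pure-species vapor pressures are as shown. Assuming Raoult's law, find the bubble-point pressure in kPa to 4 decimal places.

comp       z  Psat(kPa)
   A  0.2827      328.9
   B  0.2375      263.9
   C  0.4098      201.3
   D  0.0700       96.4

Pbub = 244.8970 kPa

At the bubble point ψ → 0, so ΣzᵢKᵢ = 1 with Kᵢ = Pᵢˢᵃᵗ/P ⇒ P = ΣzᵢPᵢˢᵃᵗ.
P = 0.2827·328.9 + 0.2375·263.9 + 0.4098·201.3 + 0.0700·96.4 = 244.8970 kPa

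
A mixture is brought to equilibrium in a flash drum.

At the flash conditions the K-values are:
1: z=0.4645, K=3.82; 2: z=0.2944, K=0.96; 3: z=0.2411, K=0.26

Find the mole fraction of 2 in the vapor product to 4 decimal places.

y_2 = 0.2914

Let ψ = V/F and solve Σ zᵢ(Kᵢ−1)/(1+ψ(Kᵢ−1)) = 0.
Feasibility: ΣzᵢKᵢ = 2.1197, Σzᵢ/Kᵢ = 1.3556 — both > 1, two phases present.
Iterate (Newton) starting at ψ = 0.5:
  ψ = 0.5000: g = 0.24831, g' = -0.9691 → ψ = 0.7562
  ψ = 0.7562: g = 0.00089, g' = -1.0577 → ψ = 0.7571
Converged at ψ = 0.7571.
Compositions from xᵢ = zᵢ/(1+ψ(Kᵢ−1)), yᵢ = Kᵢxᵢ:
  1: x = 0.1482, y = 0.5660
  2: x = 0.3036, y = 0.2914
  3: x = 0.5482, y = 0.1425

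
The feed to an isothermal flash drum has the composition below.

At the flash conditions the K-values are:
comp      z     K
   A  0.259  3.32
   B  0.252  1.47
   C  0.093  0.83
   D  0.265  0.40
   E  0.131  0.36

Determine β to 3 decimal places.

β = 0.510

Rachford–Rice: g(β) = Σ zᵢ(Kᵢ−1)/(1+β(Kᵢ−1)) = 0.
g(0) = ΣzᵢKᵢ − 1 = 0.461 and g(1) = 1 − Σzᵢ/Kᵢ = -0.388, so a root lies in (0, 1).
Newton–Raphson from β = 0.5:
  β = 0.500: g = 0.0064, g' = -0.649 → β = 0.510
Converged at β = 0.510.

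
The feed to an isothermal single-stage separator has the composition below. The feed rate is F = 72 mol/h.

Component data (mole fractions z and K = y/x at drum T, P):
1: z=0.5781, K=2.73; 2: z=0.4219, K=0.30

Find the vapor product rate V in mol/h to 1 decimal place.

V = 41.9 mol/h

Rachford–Rice: g(ψ) = Σ zᵢ(Kᵢ−1)/(1+ψ(Kᵢ−1)) = 0.
g(0) = ΣzᵢKᵢ − 1 = 0.7048 and g(1) = 1 − Σzᵢ/Kᵢ = -0.6181, so a root lies in (0, 1).
Newton iteration, ψ⁰ = 0.5:
  ψ = 0.5000: g = 0.08190, g' = -0.9867 → ψ = 0.5830
  ψ = 0.5830: g = -0.00103, g' = -1.0189 → ψ = 0.5820
Converged at ψ = 0.5820.
Then V = ψ·F = 0.5820·72 = 41.9 mol/h and L = F − V = 30.1 mol/h.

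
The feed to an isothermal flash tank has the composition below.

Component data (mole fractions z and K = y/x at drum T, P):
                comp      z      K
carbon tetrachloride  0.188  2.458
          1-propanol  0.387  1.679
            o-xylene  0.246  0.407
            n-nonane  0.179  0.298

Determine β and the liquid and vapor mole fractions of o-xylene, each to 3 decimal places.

β = 0.423, x_o-xylene = 0.328, y_o-xylene = 0.134

Let β = V/F and solve Σ zᵢ(Kᵢ−1)/(1+β(Kᵢ−1)) = 0.
Feasibility: ΣzᵢKᵢ = 1.265, Σzᵢ/Kᵢ = 1.512 — both > 1, two phases present.
Iterate (Newton) starting at β = 0.5:
  β = 0.500: g = -0.0463, g' = -0.617 → β = 0.425
  β = 0.425: g = -0.0010, g' = -0.594 → β = 0.423
Converged at β = 0.423.
Compositions from xᵢ = zᵢ/(1+β(Kᵢ−1)), yᵢ = Kᵢxᵢ:
  carbon tetrachloride: x = 0.116, y = 0.286
  1-propanol: x = 0.301, y = 0.505
  o-xylene: x = 0.328, y = 0.134
  n-nonane: x = 0.255, y = 0.076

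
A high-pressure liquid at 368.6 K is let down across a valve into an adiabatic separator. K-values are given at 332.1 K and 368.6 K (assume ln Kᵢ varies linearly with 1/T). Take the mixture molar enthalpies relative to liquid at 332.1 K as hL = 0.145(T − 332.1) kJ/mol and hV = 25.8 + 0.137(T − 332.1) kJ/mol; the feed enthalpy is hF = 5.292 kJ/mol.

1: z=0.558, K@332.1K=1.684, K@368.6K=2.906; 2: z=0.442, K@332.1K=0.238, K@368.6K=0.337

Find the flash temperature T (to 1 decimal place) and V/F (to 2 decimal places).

Adiabatic flash: solve Rachford–Rice at each trial T, then check hF = ψ·hV(T) + (1−ψ)·hL(T).
  T = 332.1 K: K = (1.684, 0.238), RR gives ψ = 0.086, H_out = 2.221 kJ/mol
  T = 368.6 K: K = (2.906, 0.337), RR gives ψ = 0.610, H_out = 20.845 kJ/mol
  T = 350.4 K: K = (2.246, 0.286), RR gives ψ = 0.427, H_out = 13.596 kJ/mol
  T = 341.2 K: K = (1.951, 0.261), RR gives ψ = 0.290, H_out = 8.793 kJ/mol
  T = 336.6 K: K = (1.813, 0.249), RR gives ψ = 0.200, H_out = 5.795 kJ/mol
  T = 334.4 K: K = (1.749, 0.244), RR gives ψ = 0.148, H_out = 4.145 kJ/mol
Linear interpolation between T = 334.4 (H_out = 4.145) and T = 336.6 (H_out = 5.795) on hF = 5.292 gives T ≈ 335.9 K, at which ψ = 0.18.

T = 335.9 K, V/F = 0.18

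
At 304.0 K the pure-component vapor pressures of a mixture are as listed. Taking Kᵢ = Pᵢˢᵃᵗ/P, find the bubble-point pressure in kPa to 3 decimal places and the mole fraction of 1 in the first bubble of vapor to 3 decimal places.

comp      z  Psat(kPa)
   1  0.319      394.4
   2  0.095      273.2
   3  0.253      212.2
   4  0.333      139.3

Pbub = 251.841 kPa, y_1 = 0.500

At the bubble point ψ → 0, so ΣzᵢKᵢ = 1 with Kᵢ = Pᵢˢᵃᵗ/P ⇒ P = ΣzᵢPᵢˢᵃᵗ.
P = 0.319·394.4 + 0.095·273.2 + 0.253·212.2 + 0.333·139.3 = 251.841 kPa
yᵢ = zᵢPᵢˢᵃᵗ/P ⇒ y_1 = 0.319·394.4/251.841 = 0.500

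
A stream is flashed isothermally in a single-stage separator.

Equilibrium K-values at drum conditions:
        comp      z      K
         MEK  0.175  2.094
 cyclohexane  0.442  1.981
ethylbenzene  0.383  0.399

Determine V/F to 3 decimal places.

Newton–Raphson from V/F = 0.61:
  V/F = 0.610: g = 0.0227, g' = -0.587 → V/F = 0.649
  V/F = 0.649: g = -0.0003, g' = -0.602 → V/F = 0.648
Converged at V/F = 0.648.

V/F = 0.648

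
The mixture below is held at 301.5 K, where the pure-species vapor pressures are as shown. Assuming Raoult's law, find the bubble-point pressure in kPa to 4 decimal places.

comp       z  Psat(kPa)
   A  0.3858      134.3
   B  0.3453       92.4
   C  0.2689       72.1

At the bubble point ψ → 0, so ΣzᵢKᵢ = 1 with Kᵢ = Pᵢˢᵃᵗ/P ⇒ P = ΣzᵢPᵢˢᵃᵗ.
P = 0.3858·134.3 + 0.3453·92.4 + 0.2689·72.1 = 103.1064 kPa

Pbub = 103.1064 kPa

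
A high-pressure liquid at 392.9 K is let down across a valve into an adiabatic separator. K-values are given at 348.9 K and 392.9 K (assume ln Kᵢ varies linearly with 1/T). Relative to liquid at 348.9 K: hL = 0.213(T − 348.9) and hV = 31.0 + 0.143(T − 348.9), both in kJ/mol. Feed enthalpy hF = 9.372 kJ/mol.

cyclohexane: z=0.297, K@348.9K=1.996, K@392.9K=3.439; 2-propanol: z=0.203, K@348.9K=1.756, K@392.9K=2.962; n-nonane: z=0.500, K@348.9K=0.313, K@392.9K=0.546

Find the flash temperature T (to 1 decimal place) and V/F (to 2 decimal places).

Adiabatic flash: solve Rachford–Rice at each trial T, then check hF = ψ·hV(T) + (1−ψ)·hL(T).
  T = 348.9 K: K = (1.996, 1.756, 0.313), RR gives ψ = 0.170, H_out = 5.272 kJ/mol
  T = 392.9 K: K = (3.439, 2.962, 0.546), RR gives ψ = 0.877, H_out = 33.857 kJ/mol
  T = 370.9 K: K = (2.663, 2.316, 0.420), RR gives ψ = 0.532, H_out = 20.361 kJ/mol
  T = 359.9 K: K = (2.315, 2.025, 0.364), RR gives ψ = 0.367, H_out = 13.445 kJ/mol
  T = 354.4 K: K = (2.152, 1.888, 0.338), RR gives ψ = 0.275, H_out = 9.598 kJ/mol
  T = 351.6 K: K = (2.072, 1.820, 0.325), RR gives ψ = 0.224, H_out = 7.470 kJ/mol
  T = 353.0 K: K = (2.112, 1.854, 0.332), RR gives ψ = 0.250, H_out = 8.551 kJ/mol
Linear interpolation between T = 353.0 (H_out = 8.551) and T = 354.4 (H_out = 9.598) on hF = 9.372 gives T ≈ 354.1 K, at which ψ = 0.27.

T = 354.1 K, V/F = 0.27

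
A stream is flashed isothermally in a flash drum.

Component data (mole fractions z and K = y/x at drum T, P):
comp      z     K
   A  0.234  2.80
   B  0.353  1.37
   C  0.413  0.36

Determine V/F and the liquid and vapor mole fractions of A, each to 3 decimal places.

V/F = 0.406, x_A = 0.135, y_A = 0.379

Newton–Raphson from V/F = 0.44:
  V/F = 0.440: g = -0.0206, g' = -0.600 → V/F = 0.406
Converged at V/F = 0.406.
Compositions from xᵢ = zᵢ/(1+V/F(Kᵢ−1)), yᵢ = Kᵢxᵢ:
  A: x = 0.135, y = 0.379
  B: x = 0.307, y = 0.420
  C: x = 0.558, y = 0.201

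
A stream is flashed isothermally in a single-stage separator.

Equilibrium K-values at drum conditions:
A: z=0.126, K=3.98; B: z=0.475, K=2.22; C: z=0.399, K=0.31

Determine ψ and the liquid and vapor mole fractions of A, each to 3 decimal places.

Rachford–Rice: g(ψ) = Σ zᵢ(Kᵢ−1)/(1+ψ(Kᵢ−1)) = 0.
Feasibility: ΣzᵢKᵢ = 1.680, Σzᵢ/Kᵢ = 1.533 — both > 1, two phases present.
Newton iteration, ψ⁰ = 0.65:
  ψ = 0.650: g = -0.0482, g' = -0.974 → ψ = 0.601
  ψ = 0.601: g = -0.0011, g' = -0.933 → ψ = 0.599
Converged at ψ = 0.599.
Compositions from xᵢ = zᵢ/(1+ψ(Kᵢ−1)), yᵢ = Kᵢxᵢ:
  A: x = 0.045, y = 0.180
  B: x = 0.274, y = 0.609
  C: x = 0.680, y = 0.211

ψ = 0.599, x_A = 0.045, y_A = 0.180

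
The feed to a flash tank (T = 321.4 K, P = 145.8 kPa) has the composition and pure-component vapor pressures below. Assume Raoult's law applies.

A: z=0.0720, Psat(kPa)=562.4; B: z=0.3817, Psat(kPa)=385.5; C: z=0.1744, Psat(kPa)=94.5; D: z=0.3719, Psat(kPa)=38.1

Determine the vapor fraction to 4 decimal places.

Raoult's law: Kᵢ = Pᵢˢᵃᵗ/P = Pᵢˢᵃᵗ/145.8.
  K_A = 562.4/145.8 = 3.857339, K_B = 385.5/145.8 = 2.644033, K_C = 94.5/145.8 = 0.648148, K_D = 38.1/145.8 = 0.261317
Newton iteration, ψ⁰ = 0.38:
  ψ = 0.3800: g = 0.03211, g' = -0.9469 → ψ = 0.4139
  ψ = 0.4139: g = 0.00015, g' = -0.9393 → ψ = 0.4141
Converged at ψ = 0.4141.

ψ = 0.4141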